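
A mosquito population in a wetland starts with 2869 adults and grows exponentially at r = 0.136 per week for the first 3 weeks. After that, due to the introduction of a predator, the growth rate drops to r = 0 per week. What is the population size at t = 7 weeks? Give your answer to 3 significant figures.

4310 adults

Phase 1: N(3) = 2869·e^(0.136×3) = 2869·e^0.408 = 4314.42.
Phase 2 runs for 7 − 3 = 4 weeks at r = 0.
N(7) = 4314.42·e^(0×4) = 4314.42·e^-0 = 4314.42.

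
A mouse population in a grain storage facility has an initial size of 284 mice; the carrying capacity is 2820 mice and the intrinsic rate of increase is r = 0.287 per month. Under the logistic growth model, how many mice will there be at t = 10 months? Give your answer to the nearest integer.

A = (K − N₀)/N₀ = (2820 − 284)/284 = 8.9296.
N(t) = K/(1 + A·e^(−rt)) = 2820/(1 + 8.9296×e^(−0.287×10)).
e^(−2.87) = 0.056699; denominator = 1 + 8.9296×0.056699 = 1.5063.
N = 2820/1.5063 = 1872.14.

1872 mice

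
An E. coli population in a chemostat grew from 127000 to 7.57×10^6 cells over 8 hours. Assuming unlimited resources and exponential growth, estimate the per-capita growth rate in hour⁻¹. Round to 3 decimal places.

From N(t) = N₀·e^(rt): e^(r·8) = 7.57×10^6/127000 = 59.606.
r·8 = ln(59.606) = 4.0878, so r = 4.0878/8 = 0.51097.

0.511 per hour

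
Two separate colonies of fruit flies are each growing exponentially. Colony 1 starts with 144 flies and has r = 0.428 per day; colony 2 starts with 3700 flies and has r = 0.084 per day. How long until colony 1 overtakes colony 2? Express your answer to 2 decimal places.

Set 144·e^(0.428t) = 3700·e^(0.084t).
e^((0.428 − 0.084)t) = 3700/144 → e^(0.344·t) = 25.694.
0.344·t = ln(25.694) = 3.2463, so t = 3.2463/0.344 = 9.4368.

9.44 days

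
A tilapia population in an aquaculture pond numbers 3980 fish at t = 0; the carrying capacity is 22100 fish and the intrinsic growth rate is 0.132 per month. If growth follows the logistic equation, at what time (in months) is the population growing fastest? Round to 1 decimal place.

Logistic growth is fastest at N = K/2 = 11050.
A = (K − N₀)/N₀ = 4.5528. Set K/(1 + A·e^(−rt)) = K/2 → A·e^(−rt) = 1.
e^(−0.132t) = 1/4.5528 = 0.219647, so t = ln(4.5528)/0.132 = 1.5157/0.132 = 11.483.

11.5 months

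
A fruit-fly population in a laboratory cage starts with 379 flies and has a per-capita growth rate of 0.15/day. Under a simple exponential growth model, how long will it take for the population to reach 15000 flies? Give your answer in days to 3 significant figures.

Set N₀·e^(rt) = 15000: e^(0.15·t) = 15000/379 = 39.578.
0.15·t = ln(39.578) = 3.6783, so t = 3.6783/0.15 = 24.522.

24.5 days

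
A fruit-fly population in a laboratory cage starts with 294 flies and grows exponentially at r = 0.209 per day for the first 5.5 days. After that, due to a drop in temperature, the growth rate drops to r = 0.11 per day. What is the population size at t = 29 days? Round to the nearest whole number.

12309 flies

Phase 1: N(5.5) = 294·e^(0.209×5.5) = 294·e^1.149 = 928.045.
Phase 2 runs for 29 − 5.5 = 23.5 days at r = 0.11.
N(29) = 928.045·e^(0.11×23.5) = 928.045·e^2.585 = 12308.9.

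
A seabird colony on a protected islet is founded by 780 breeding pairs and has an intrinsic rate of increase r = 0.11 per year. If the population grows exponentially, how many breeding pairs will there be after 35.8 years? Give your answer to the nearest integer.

N(t) = N₀·e^(rt) = 780 × e^(0.11×35.8) = 780 × e^3.938.
e^3.938 ≈ 51.316, so N ≈ 780 × 51.316 = 40026.4.

40026 breeding pairs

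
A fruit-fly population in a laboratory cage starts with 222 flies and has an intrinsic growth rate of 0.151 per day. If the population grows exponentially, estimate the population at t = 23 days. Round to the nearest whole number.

7156 flies

N(t) = N₀·e^(rt) = 222 × e^(0.151×23) = 222 × e^3.473.
e^3.473 ≈ 32.233, so N ≈ 222 × 32.233 = 7155.79.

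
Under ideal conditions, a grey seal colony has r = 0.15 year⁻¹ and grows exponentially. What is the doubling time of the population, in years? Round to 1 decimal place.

4.6 years

Doubling time t_d = ln(2)/r = 0.6931/0.15 = 4.621.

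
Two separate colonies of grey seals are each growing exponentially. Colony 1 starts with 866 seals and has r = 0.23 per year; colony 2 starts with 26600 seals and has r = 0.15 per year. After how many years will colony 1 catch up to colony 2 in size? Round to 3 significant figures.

42.8 years

Set 866·e^(0.23t) = 26600·e^(0.15t).
e^((0.23 − 0.15)t) = 26600/866 → e^(0.08·t) = 30.716.
0.08·t = ln(30.716) = 3.4248, so t = 3.4248/0.08 = 42.81.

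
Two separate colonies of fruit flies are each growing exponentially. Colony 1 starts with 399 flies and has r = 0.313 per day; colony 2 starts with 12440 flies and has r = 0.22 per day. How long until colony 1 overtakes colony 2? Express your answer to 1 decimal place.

Set 399·e^(0.313t) = 12440·e^(0.22t).
e^((0.313 − 0.22)t) = 12440/399 → e^(0.093·t) = 31.178.
0.093·t = ln(31.178) = 3.4397, so t = 3.4397/0.093 = 36.986.

37.0 days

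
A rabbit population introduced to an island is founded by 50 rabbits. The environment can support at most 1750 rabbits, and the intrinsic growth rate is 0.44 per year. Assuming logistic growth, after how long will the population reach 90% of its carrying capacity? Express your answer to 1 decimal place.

13.0 years

A = (K − N₀)/N₀ = (1750 − 50)/50 = 34.
Solve 1750/(1 + 34·e^(−0.44t)) = 1575: 1 + 34·e^(−0.44t) = 1.1111, so e^(−0.44t) = 0.00326797.
−0.44·t = ln(0.00326797) = -5.7236, so t = 5.7236/0.44 = 13.008.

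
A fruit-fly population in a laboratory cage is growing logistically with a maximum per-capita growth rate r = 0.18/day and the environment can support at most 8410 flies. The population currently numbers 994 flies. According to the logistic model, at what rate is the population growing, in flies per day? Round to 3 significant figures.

dN/dt = rN(1 − N/K) = 0.18 × 994 × (1 − 994/8410).
1 − 994/8410 = 0.88181; dN/dt = 0.18 × 994 × 0.88181 = 157.77.

158 flies per day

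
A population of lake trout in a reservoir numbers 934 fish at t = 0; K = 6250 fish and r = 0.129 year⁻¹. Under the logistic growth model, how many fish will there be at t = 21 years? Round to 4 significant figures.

A = (K − N₀)/N₀ = (6250 − 934)/934 = 5.6916.
N(t) = K/(1 + A·e^(−rt)) = 6250/(1 + 5.6916×e^(−0.129×21)).
e^(−2.709) = 0.066603; denominator = 1 + 5.6916×0.066603 = 1.3791.
N = 6250/1.3791 = 4532.

4532 fish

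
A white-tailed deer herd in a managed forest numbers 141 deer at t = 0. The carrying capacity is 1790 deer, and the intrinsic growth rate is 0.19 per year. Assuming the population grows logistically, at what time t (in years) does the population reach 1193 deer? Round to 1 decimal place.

16.6 years

A = (K − N₀)/N₀ = (1790 − 141)/141 = 11.695.
Solve 1790/(1 + 11.695·e^(−0.19t)) = 1193: 1 + 11.695·e^(−0.19t) = 1.5004, so e^(−0.19t) = 0.042789.
−0.19·t = ln(0.042789) = -3.1515, so t = 3.1515/0.19 = 16.587.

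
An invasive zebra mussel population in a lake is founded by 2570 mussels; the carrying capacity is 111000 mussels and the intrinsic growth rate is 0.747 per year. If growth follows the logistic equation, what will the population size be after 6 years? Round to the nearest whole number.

75142 mussels

A = (K − N₀)/N₀ = (111000 − 2570)/2570 = 42.191.
N(t) = K/(1 + A·e^(−rt)) = 111000/(1 + 42.191×e^(−0.747×6)).
e^(−4.482) = 0.011311; denominator = 1 + 42.191×0.011311 = 1.4772.
N = 111000/1.4772 = 75141.7.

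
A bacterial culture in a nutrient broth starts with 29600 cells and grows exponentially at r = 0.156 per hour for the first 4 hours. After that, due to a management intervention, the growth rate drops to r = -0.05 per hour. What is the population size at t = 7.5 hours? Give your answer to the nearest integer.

46376 cells

Phase 1: N(4) = 29600·e^(0.156×4) = 29600·e^0.624 = 55244.8.
Phase 2 runs for 7.5 − 4 = 3.5 hours at r = -0.05.
N(7.5) = 55244.8·e^(-0.05×3.5) = 55244.8·e^-0.175 = 46375.6.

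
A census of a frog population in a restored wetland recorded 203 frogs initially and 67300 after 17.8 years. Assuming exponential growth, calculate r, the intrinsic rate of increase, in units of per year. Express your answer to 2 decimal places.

From N(t) = N₀·e^(rt): e^(r·17.8) = 67300/203 = 331.53.
r·17.8 = ln(331.53) = 5.8037, so r = 5.8037/17.8 = 0.32605.

0.33 per year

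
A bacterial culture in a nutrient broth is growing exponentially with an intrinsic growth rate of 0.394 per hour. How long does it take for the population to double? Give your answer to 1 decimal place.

1.8 hours

Doubling time t_d = ln(2)/r = 0.6931/0.394 = 1.7593.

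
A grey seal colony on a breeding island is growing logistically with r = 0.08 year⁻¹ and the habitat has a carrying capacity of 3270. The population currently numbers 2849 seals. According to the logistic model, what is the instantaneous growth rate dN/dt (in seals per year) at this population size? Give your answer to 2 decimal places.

29.34 seals per year

dN/dt = rN(1 − N/K) = 0.08 × 2849 × (1 − 2849/3270).
1 − 2849/3270 = 0.12875; dN/dt = 0.08 × 2849 × 0.12875 = 29.344.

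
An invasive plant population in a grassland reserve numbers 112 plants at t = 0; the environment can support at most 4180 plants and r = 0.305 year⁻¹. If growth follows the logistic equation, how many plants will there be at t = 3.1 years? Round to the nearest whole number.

277 plants

A = (K − N₀)/N₀ = (4180 − 112)/112 = 36.321.
N(t) = K/(1 + A·e^(−rt)) = 4180/(1 + 36.321×e^(−0.305×3.1)).
e^(−0.9455) = 0.38849; denominator = 1 + 36.321×0.38849 = 15.11.
N = 4180/15.11 = 276.632.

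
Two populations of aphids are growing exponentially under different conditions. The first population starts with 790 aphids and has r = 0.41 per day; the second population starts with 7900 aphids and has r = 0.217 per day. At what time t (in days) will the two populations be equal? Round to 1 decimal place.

11.9 days

Set 790·e^(0.41t) = 7900·e^(0.217t).
e^((0.41 − 0.217)t) = 7900/790 → e^(0.193·t) = 10.
0.193·t = ln(10) = 2.3026, so t = 2.3026/0.193 = 11.93.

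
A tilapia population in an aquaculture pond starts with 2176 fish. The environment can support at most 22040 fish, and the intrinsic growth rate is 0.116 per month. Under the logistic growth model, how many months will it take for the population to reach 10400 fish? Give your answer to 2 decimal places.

A = (K − N₀)/N₀ = (22040 − 2176)/2176 = 9.1287.
Solve 22040/(1 + 9.1287·e^(−0.116t)) = 10400: 1 + 9.1287·e^(−0.116t) = 2.1192, so e^(−0.116t) = 0.122606.
−0.116·t = ln(0.122606) = -2.0988, so t = 2.0988/0.116 = 18.093.

18.09 months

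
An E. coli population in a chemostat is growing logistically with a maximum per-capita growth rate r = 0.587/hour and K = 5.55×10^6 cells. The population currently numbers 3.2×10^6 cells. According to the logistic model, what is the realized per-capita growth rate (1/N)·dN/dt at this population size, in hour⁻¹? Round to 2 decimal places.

0.25 per hour

(1/N)·dN/dt = r(1 − N/K) = 0.587 × (1 − 3.2×10^6/5.55×10^6).
= 0.587 × 0.42342 = 0.24855.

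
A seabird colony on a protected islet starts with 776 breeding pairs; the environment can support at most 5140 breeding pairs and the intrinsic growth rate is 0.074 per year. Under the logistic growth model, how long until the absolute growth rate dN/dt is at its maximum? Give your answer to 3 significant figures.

Logistic growth is fastest at N = K/2 = 2570.
A = (K − N₀)/N₀ = 5.6237. Set K/(1 + A·e^(−rt)) = K/2 → A·e^(−rt) = 1.
e^(−0.074t) = 1/5.6237 = 0.177819, so t = ln(5.6237)/0.074 = 1.727/0.074 = 23.338.

23.3 years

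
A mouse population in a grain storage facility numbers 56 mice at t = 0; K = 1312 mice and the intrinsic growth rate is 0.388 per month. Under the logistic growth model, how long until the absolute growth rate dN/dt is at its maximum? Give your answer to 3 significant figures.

8.02 months

Logistic growth is fastest at N = K/2 = 656.
A = (K − N₀)/N₀ = 22.429. Set K/(1 + A·e^(−rt)) = K/2 → A·e^(−rt) = 1.
e^(−0.388t) = 1/22.429 = 0.044586, so t = ln(22.429)/0.388 = 3.1103/0.388 = 8.0163.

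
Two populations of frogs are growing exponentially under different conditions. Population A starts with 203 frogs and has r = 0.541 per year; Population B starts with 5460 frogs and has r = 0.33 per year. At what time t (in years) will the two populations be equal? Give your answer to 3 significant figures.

15.6 years

Set 203·e^(0.541t) = 5460·e^(0.33t).
e^((0.541 − 0.33)t) = 5460/203 → e^(0.211·t) = 26.897.
0.211·t = ln(26.897) = 3.292, so t = 3.292/0.211 = 15.602.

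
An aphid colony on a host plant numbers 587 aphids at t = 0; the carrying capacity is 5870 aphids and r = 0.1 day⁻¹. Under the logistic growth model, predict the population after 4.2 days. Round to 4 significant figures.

849.1 aphids

A = (K − N₀)/N₀ = (5870 − 587)/587 = 9.
N(t) = K/(1 + A·e^(−rt)) = 5870/(1 + 9×e^(−0.1×4.2)).
e^(−0.42) = 0.65705; denominator = 1 + 9×0.65705 = 6.9134.
N = 5870/6.9134 = 849.073.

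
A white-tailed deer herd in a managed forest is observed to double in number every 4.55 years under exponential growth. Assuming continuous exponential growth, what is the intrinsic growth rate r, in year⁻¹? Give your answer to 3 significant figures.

r = ln(2)/t_d = 0.6931/4.55 = 0.15234.

0.152 per year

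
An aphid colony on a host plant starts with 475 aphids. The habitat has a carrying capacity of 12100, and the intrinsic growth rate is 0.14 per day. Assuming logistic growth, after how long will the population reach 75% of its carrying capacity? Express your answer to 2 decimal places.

A = (K − N₀)/N₀ = (12100 − 475)/475 = 24.474.
Solve 12100/(1 + 24.474·e^(−0.14t)) = 9075: 1 + 24.474·e^(−0.14t) = 1.3333, so e^(−0.14t) = 0.0136201.
−0.14·t = ln(0.0136201) = -4.2962, so t = 4.2962/0.14 = 30.687.

30.69 days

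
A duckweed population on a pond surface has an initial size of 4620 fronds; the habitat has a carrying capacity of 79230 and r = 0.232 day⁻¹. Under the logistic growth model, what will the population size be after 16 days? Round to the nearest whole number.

56816 fronds

A = (K − N₀)/N₀ = (79230 − 4620)/4620 = 16.149.
N(t) = K/(1 + A·e^(−rt)) = 79230/(1 + 16.149×e^(−0.232×16)).
e^(−3.712) = 0.024429; denominator = 1 + 16.149×0.024429 = 1.3945.
N = 79230/1.3945 = 56815.8.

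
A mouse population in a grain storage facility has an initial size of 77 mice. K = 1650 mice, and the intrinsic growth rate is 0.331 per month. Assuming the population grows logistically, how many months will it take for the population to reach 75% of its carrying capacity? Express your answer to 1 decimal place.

12.4 months

A = (K − N₀)/N₀ = (1650 − 77)/77 = 20.429.
Solve 1650/(1 + 20.429·e^(−0.331t)) = 1237.5: 1 + 20.429·e^(−0.331t) = 1.3333, so e^(−0.331t) = 0.016317.
−0.331·t = ln(0.016317) = -4.1155, so t = 4.1155/0.331 = 12.434.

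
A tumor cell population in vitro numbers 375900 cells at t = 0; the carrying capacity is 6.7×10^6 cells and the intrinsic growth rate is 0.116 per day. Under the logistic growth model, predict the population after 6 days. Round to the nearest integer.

713678 cells

A = (K − N₀)/N₀ = (6.7×10^6 − 375900)/375900 = 16.824.
N(t) = K/(1 + A·e^(−rt)) = 6.7×10^6/(1 + 16.824×e^(−0.116×6)).
e^(−0.696) = 0.49858; denominator = 1 + 16.824×0.49858 = 9.388.
N = 6.7×10^6/9.388 = 713678.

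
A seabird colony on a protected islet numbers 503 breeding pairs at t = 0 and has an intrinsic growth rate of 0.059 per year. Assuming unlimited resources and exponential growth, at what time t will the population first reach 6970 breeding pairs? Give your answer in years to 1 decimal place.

44.6 years

Set N₀·e^(rt) = 6970: e^(0.059·t) = 6970/503 = 13.857.
0.059·t = ln(13.857) = 2.6288, so t = 2.6288/0.059 = 44.556.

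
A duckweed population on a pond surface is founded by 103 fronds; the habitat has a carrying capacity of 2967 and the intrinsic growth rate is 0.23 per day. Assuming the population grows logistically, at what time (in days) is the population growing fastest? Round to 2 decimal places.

Logistic growth is fastest at N = K/2 = 1483.5.
A = (K − N₀)/N₀ = 27.806. Set K/(1 + A·e^(−rt)) = K/2 → A·e^(−rt) = 1.
e^(−0.23t) = 1/27.806 = 0.0359637, so t = ln(27.806)/0.23 = 3.3252/0.23 = 14.458.

14.46 days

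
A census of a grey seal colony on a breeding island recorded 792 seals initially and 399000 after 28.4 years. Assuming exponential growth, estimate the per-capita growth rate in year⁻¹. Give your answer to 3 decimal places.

From N(t) = N₀·e^(rt): e^(r·28.4) = 399000/792 = 503.79.
r·28.4 = ln(503.79) = 6.2222, so r = 6.2222/28.4 = 0.21909.

0.219 per year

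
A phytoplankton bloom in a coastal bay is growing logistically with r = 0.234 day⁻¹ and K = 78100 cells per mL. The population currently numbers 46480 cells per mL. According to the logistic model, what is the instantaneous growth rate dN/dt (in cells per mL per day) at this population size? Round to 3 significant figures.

4400 cells per mL per day

dN/dt = rN(1 − N/K) = 0.234 × 46480 × (1 − 46480/78100).
1 − 46480/78100 = 0.40487; dN/dt = 0.234 × 46480 × 0.40487 = 4403.4.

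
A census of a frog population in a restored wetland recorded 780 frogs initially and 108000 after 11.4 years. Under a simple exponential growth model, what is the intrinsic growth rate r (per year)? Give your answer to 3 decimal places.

0.433 per year

From N(t) = N₀·e^(rt): e^(r·11.4) = 108000/780 = 138.46.
r·11.4 = ln(138.46) = 4.9306, so r = 4.9306/11.4 = 0.43251.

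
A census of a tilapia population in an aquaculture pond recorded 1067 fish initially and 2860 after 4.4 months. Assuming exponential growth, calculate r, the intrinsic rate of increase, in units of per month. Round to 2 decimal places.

From N(t) = N₀·e^(rt): e^(r·4.4) = 2860/1067 = 2.6804.
r·4.4 = ln(2.6804) = 0.98597, so r = 0.98597/4.4 = 0.22408.

0.22 per month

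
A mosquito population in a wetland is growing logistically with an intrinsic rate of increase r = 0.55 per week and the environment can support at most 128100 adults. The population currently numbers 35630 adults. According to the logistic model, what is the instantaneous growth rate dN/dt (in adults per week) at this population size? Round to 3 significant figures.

14100 adults per week

dN/dt = rN(1 − N/K) = 0.55 × 35630 × (1 − 35630/128100).
1 − 35630/128100 = 0.72186; dN/dt = 0.55 × 35630 × 0.72186 = 14146.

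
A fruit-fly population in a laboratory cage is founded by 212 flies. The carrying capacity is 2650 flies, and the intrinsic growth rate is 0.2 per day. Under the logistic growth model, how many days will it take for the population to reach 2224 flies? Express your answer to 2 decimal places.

20.47 days

A = (K − N₀)/N₀ = (2650 − 212)/212 = 11.5.
Solve 2650/(1 + 11.5·e^(−0.2t)) = 2224: 1 + 11.5·e^(−0.2t) = 1.1915, so e^(−0.2t) = 0.0166562.
−0.2·t = ln(0.0166562) = -4.095, so t = 4.095/0.2 = 20.475.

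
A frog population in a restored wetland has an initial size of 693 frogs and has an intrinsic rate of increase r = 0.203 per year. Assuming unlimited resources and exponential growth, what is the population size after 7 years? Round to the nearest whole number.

N(t) = N₀·e^(rt) = 693 × e^(0.203×7) = 693 × e^1.421.
e^1.421 ≈ 4.1413, so N ≈ 693 × 4.1413 = 2869.89.

2870 frogs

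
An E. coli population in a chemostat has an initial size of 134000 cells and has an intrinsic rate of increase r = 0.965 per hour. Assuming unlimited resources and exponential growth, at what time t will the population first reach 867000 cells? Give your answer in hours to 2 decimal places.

Set N₀·e^(rt) = 867000: e^(0.965·t) = 867000/134000 = 6.4701.
0.965·t = ln(6.4701) = 1.8672, so t = 1.8672/0.965 = 1.9349.

1.93 hours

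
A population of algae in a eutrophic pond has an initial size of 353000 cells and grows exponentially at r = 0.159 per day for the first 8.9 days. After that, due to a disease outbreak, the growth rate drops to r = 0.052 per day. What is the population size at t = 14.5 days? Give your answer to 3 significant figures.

Phase 1: N(8.9) = 353000·e^(0.159×8.9) = 353000·e^1.415 = 1.453265×10^6.
Phase 2 runs for 14.5 − 8.9 = 5.6 days at r = 0.052.
N(14.5) = 1.453265×10^6·e^(0.052×5.6) = 1.453265×10^6·e^0.2912 = 1.944515×10^6.

1940000 cells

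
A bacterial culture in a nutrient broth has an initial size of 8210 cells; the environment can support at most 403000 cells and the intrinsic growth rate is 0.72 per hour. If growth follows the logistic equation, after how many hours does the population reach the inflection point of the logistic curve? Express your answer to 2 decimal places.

Logistic growth is fastest at N = K/2 = 201500.
A = (K − N₀)/N₀ = 48.086. Set K/(1 + A·e^(−rt)) = K/2 → A·e^(−rt) = 1.
e^(−0.72t) = 1/48.086 = 0.0207959, so t = ln(48.086)/0.72 = 3.873/0.72 = 5.3792.

5.38 hours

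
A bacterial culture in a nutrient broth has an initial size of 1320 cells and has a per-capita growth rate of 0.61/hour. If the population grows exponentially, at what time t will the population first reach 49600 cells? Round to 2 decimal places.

Set N₀·e^(rt) = 49600: e^(0.61·t) = 49600/1320 = 37.576.
0.61·t = ln(37.576) = 3.6264, so t = 3.6264/0.61 = 5.9449.

5.94 hours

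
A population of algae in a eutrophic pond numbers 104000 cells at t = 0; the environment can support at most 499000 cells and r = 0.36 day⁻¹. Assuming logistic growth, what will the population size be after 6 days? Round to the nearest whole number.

A = (K − N₀)/N₀ = (499000 − 104000)/104000 = 3.7981.
N(t) = K/(1 + A·e^(−rt)) = 499000/(1 + 3.7981×e^(−0.36×6)).
e^(−2.16) = 0.11533; denominator = 1 + 3.7981×0.11533 = 1.438.
N = 499000/1.438 = 347006.

347006 cells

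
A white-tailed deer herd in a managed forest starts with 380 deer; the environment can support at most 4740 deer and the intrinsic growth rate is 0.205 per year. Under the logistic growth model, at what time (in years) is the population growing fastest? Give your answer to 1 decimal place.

Logistic growth is fastest at N = K/2 = 2370.
A = (K − N₀)/N₀ = 11.474. Set K/(1 + A·e^(−rt)) = K/2 → A·e^(−rt) = 1.
e^(−0.205t) = 1/11.474 = 0.087156, so t = ln(11.474)/0.205 = 2.4401/0.205 = 11.903.

11.9 years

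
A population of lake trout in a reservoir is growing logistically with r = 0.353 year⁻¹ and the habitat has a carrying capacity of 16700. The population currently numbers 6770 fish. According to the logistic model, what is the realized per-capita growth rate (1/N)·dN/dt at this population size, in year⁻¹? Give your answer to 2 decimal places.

(1/N)·dN/dt = r(1 − N/K) = 0.353 × (1 − 6770/16700).
= 0.353 × 0.59461 = 0.2099.

0.21 per year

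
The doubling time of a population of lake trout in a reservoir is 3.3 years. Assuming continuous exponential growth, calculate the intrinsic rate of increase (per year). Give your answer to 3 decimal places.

0.210 per year

r = ln(2)/t_d = 0.6931/3.3 = 0.21004.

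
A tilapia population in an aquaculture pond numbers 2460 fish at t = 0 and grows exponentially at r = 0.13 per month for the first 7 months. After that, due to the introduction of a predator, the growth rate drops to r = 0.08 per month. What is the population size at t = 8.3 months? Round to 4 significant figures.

6781 fish

Phase 1: N(7) = 2460·e^(0.13×7) = 2460·e^0.91 = 6111.43.
Phase 2 runs for 8.3 − 7 = 1.3 months at r = 0.08.
N(8.3) = 6111.43·e^(0.08×1.3) = 6111.43·e^0.104 = 6781.25.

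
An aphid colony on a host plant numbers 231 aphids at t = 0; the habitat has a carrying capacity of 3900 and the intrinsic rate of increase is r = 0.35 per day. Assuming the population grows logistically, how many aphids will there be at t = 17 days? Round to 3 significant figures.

A = (K − N₀)/N₀ = (3900 − 231)/231 = 15.883.
N(t) = K/(1 + A·e^(−rt)) = 3900/(1 + 15.883×e^(−0.35×17)).
e^(−5.95) = 0.0026058; denominator = 1 + 15.883×0.0026058 = 1.0414.
N = 3900/1.0414 = 3745.

3740 aphids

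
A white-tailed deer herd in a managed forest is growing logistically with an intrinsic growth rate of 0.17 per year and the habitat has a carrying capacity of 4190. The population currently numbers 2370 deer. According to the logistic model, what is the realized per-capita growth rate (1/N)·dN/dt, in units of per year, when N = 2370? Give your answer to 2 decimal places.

0.07 per year

(1/N)·dN/dt = r(1 − N/K) = 0.17 × (1 − 2370/4190).
= 0.17 × 0.43437 = 0.073842.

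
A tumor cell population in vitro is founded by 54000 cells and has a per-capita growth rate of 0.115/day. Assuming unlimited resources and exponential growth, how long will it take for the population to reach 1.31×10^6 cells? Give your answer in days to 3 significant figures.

Set N₀·e^(rt) = 1.31×10^6: e^(0.115·t) = 1.31×10^6/54000 = 24.259.
0.115·t = ln(24.259) = 3.1888, so t = 3.1888/0.115 = 27.729.

27.7 days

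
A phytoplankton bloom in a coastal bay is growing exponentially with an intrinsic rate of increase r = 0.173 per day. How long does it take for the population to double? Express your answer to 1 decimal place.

Doubling time t_d = ln(2)/r = 0.6931/0.173 = 4.0066.

4.0 days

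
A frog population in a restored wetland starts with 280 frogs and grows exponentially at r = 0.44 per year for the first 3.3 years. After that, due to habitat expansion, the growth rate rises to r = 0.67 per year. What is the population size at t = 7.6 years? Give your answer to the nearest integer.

21328 frogs

Phase 1: N(3.3) = 280·e^(0.44×3.3) = 280·e^1.452 = 1196.06.
Phase 2 runs for 7.6 − 3.3 = 4.3 years at r = 0.67.
N(7.6) = 1196.06·e^(0.67×4.3) = 1196.06·e^2.881 = 21328.3.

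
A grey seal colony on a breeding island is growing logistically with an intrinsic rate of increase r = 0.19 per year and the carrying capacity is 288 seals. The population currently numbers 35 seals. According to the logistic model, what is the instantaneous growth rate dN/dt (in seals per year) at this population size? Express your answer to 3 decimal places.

dN/dt = rN(1 − N/K) = 0.19 × 35 × (1 − 35/288).
1 − 35/288 = 0.87847; dN/dt = 0.19 × 35 × 0.87847 = 5.8418.

5.842 seals per year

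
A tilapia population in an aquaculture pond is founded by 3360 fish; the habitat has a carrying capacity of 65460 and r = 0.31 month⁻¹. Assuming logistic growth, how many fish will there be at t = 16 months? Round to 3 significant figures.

57900 fish

A = (K − N₀)/N₀ = (65460 − 3360)/3360 = 18.482.
N(t) = K/(1 + A·e^(−rt)) = 65460/(1 + 18.482×e^(−0.31×16)).
e^(−4.96) = 0.0070129; denominator = 1 + 18.482×0.0070129 = 1.1296.
N = 65460/1.1296 = 57949.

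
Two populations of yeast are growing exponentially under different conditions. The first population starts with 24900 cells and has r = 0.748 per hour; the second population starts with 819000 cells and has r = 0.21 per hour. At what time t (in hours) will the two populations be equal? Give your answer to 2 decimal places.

6.49 hours

Set 24900·e^(0.748t) = 819000·e^(0.21t).
e^((0.748 − 0.21)t) = 819000/24900 → e^(0.538·t) = 32.892.
0.538·t = ln(32.892) = 3.4932, so t = 3.4932/0.538 = 6.493.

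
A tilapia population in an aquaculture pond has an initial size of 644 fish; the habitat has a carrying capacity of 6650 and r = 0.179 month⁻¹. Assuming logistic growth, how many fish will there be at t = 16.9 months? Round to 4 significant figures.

4577 fish

A = (K − N₀)/N₀ = (6650 − 644)/644 = 9.3261.
N(t) = K/(1 + A·e^(−rt)) = 6650/(1 + 9.3261×e^(−0.179×16.9)).
e^(−3.025) = 0.048553; denominator = 1 + 9.3261×0.048553 = 1.4528.
N = 6650/1.4528 = 4577.34.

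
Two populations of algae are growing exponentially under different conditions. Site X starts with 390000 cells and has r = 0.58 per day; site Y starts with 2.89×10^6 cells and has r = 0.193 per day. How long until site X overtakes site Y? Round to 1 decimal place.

5.2 days

Set 390000·e^(0.58t) = 2.89×10^6·e^(0.193t).
e^((0.58 − 0.193)t) = 2.89×10^6/390000 → e^(0.387·t) = 7.4103.
0.387·t = ln(7.4103) = 2.0029, so t = 2.0029/0.387 = 5.1754.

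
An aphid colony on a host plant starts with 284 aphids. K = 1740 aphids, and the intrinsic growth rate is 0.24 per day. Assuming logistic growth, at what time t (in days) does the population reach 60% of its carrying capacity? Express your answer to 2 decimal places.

A = (K − N₀)/N₀ = (1740 − 284)/284 = 5.1268.
Solve 1740/(1 + 5.1268·e^(−0.24t)) = 1044: 1 + 5.1268·e^(−0.24t) = 1.6667, so e^(−0.24t) = 0.130037.
−0.24·t = ln(0.130037) = -2.0399, so t = 2.0399/0.24 = 8.4997.

8.50 days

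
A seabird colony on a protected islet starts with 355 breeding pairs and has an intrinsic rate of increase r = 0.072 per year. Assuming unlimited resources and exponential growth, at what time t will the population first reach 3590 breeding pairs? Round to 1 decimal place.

32.1 years

Set N₀·e^(rt) = 3590: e^(0.072·t) = 3590/355 = 10.113.
0.072·t = ln(10.113) = 2.3138, so t = 2.3138/0.072 = 32.136.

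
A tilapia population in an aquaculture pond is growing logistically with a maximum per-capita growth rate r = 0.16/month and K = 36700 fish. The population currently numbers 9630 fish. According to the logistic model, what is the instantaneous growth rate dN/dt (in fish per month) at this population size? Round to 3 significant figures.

1140 fish per month

dN/dt = rN(1 − N/K) = 0.16 × 9630 × (1 − 9630/36700).
1 − 9630/36700 = 0.7376; dN/dt = 0.16 × 9630 × 0.7376 = 1136.5.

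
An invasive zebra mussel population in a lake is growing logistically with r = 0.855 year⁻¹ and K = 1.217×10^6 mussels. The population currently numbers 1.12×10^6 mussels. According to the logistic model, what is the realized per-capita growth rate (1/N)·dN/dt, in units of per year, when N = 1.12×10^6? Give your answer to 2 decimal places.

0.07 per year

(1/N)·dN/dt = r(1 − N/K) = 0.855 × (1 − 1.12×10^6/1.217×10^6).
= 0.855 × 0.079704 = 0.068147.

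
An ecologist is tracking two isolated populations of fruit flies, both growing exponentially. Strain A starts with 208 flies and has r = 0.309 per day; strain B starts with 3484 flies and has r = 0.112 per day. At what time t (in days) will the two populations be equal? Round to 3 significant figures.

Set 208·e^(0.309t) = 3484·e^(0.112t).
e^((0.309 − 0.112)t) = 3484/208 → e^(0.197·t) = 16.75.
0.197·t = ln(16.75) = 2.8184, so t = 2.8184/0.197 = 14.307.

14.3 days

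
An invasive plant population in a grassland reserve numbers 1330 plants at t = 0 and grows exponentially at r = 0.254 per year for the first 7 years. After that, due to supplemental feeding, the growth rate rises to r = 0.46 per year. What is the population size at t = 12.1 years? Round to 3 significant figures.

82200 plants

Phase 1: N(7) = 1330·e^(0.254×7) = 1330·e^1.778 = 7870.95.
Phase 2 runs for 12.1 − 7 = 5.1 years at r = 0.46.
N(12.1) = 7870.95·e^(0.46×5.1) = 7870.95·e^2.346 = 82201.9.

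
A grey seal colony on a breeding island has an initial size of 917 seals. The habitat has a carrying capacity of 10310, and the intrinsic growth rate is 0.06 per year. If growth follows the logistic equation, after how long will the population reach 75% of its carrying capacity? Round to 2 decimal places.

A = (K − N₀)/N₀ = (10310 − 917)/917 = 10.243.
Solve 10310/(1 + 10.243·e^(−0.06t)) = 7732.5: 1 + 10.243·e^(−0.06t) = 1.3333, so e^(−0.06t) = 0.032542.
−0.06·t = ln(0.032542) = -3.4252, so t = 3.4252/0.06 = 57.087.

57.09 years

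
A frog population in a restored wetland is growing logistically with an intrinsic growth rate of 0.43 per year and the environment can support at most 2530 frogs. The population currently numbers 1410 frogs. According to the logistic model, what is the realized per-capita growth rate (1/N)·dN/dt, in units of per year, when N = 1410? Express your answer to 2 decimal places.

(1/N)·dN/dt = r(1 − N/K) = 0.43 × (1 − 1410/2530).
= 0.43 × 0.44269 = 0.19036.

0.19 per year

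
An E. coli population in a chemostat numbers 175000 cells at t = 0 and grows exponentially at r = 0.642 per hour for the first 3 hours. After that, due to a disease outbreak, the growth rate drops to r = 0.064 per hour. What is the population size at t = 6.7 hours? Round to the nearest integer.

1521704 cells

Phase 1: N(3) = 175000·e^(0.642×3) = 175000·e^1.926 = 1.200851×10^6.
Phase 2 runs for 6.7 − 3 = 3.7 hours at r = 0.064.
N(6.7) = 1.200851×10^6·e^(0.064×3.7) = 1.200851×10^6·e^0.2368 = 1.521704×10^6.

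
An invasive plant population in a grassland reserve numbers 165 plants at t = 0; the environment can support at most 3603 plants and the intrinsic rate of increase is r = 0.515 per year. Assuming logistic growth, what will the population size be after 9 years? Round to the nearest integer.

A = (K − N₀)/N₀ = (3603 − 165)/165 = 20.836.
N(t) = K/(1 + A·e^(−rt)) = 3603/(1 + 20.836×e^(−0.515×9)).
e^(−4.635) = 0.0097061; denominator = 1 + 20.836×0.0097061 = 1.2022.
N = 3603/1.2022 = 2996.91.

2997 plants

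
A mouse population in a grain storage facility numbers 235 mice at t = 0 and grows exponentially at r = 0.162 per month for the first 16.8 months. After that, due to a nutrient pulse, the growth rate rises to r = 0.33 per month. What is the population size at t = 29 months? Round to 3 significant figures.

Phase 1: N(16.8) = 235·e^(0.162×16.8) = 235·e^2.722 = 3573.09.
Phase 2 runs for 29 − 16.8 = 12.2 months at r = 0.33.
N(29) = 3573.09·e^(0.33×12.2) = 3573.09·e^4.026 = 200223.

200000 mice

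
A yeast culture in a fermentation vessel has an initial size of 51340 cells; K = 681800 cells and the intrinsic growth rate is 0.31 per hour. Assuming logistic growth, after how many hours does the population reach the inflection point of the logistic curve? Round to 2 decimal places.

Logistic growth is fastest at N = K/2 = 340900.
A = (K − N₀)/N₀ = 12.28. Set K/(1 + A·e^(−rt)) = K/2 → A·e^(−rt) = 1.
e^(−0.31t) = 1/12.28 = 0.0814326, so t = ln(12.28)/0.31 = 2.508/0.31 = 8.0903.

8.09 hours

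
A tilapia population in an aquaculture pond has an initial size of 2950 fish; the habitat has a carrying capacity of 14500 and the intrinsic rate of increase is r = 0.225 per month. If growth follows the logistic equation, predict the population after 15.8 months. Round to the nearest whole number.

13041 fish

A = (K − N₀)/N₀ = (14500 − 2950)/2950 = 3.9153.
N(t) = K/(1 + A·e^(−rt)) = 14500/(1 + 3.9153×e^(−0.225×15.8)).
e^(−3.555) = 0.028581; denominator = 1 + 3.9153×0.028581 = 1.1119.
N = 14500/1.1119 = 13040.7.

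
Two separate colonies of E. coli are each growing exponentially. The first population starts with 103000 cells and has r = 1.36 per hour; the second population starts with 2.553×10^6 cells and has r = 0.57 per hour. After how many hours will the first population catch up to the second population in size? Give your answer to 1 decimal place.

Set 103000·e^(1.36t) = 2.553×10^6·e^(0.57t).
e^((1.36 − 0.57)t) = 2.553×10^6/103000 → e^(0.79·t) = 24.786.
0.79·t = ln(24.786) = 3.2103, so t = 3.2103/0.79 = 4.0637.

4.1 hours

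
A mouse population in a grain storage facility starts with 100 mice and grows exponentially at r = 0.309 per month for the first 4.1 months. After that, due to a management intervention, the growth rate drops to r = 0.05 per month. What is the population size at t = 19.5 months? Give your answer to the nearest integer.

Phase 1: N(4.1) = 100·e^(0.309×4.1) = 100·e^1.267 = 354.983.
Phase 2 runs for 19.5 − 4.1 = 15.4 months at r = 0.05.
N(19.5) = 354.983·e^(0.05×15.4) = 354.983·e^0.77 = 766.681.

767 mice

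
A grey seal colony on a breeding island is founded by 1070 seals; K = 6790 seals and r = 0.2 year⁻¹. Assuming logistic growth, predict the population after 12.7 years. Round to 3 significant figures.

4780 seals

A = (K − N₀)/N₀ = (6790 − 1070)/1070 = 5.3458.
N(t) = K/(1 + A·e^(−rt)) = 6790/(1 + 5.3458×e^(−0.2×12.7)).
e^(−2.54) = 0.078866; denominator = 1 + 5.3458×0.078866 = 1.4216.
N = 6790/1.4216 = 4776.3.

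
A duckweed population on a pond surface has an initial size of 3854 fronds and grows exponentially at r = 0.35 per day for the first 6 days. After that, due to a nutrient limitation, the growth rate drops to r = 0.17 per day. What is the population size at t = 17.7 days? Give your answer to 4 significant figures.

Phase 1: N(6) = 3854·e^(0.35×6) = 3854·e^2.1 = 31472.4.
Phase 2 runs for 17.7 − 6 = 11.7 days at r = 0.17.
N(17.7) = 31472.4·e^(0.17×11.7) = 31472.4·e^1.989 = 230007.

230000 fronds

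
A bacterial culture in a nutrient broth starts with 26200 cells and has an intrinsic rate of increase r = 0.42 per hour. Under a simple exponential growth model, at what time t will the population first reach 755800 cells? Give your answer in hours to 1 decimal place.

8.0 hours

Set N₀·e^(rt) = 755800: e^(0.42·t) = 755800/26200 = 28.847.
0.42·t = ln(28.847) = 3.362, so t = 3.362/0.42 = 8.0048.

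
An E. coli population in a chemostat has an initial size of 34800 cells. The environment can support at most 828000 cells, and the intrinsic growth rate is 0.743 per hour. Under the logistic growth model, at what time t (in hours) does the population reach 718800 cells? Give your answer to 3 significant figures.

A = (K − N₀)/N₀ = (828000 − 34800)/34800 = 22.793.
Solve 828000/(1 + 22.793·e^(−0.743t)) = 718800: 1 + 22.793·e^(−0.743t) = 1.1519, so e^(−0.743t) = 0.00666517.
−0.743·t = ln(0.00666517) = -5.0109, so t = 5.0109/0.743 = 6.7441.

6.74 hours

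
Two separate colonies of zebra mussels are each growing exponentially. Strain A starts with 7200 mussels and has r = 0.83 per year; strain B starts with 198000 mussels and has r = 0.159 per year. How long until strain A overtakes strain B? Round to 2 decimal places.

Set 7200·e^(0.83t) = 198000·e^(0.159t).
e^((0.83 − 0.159)t) = 198000/7200 → e^(0.671·t) = 27.5.
0.671·t = ln(27.5) = 3.3142, so t = 3.3142/0.671 = 4.9392.

4.94 years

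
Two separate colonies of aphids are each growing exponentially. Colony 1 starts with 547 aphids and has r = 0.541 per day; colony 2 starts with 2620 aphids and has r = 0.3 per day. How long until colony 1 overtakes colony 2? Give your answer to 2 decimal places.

Set 547·e^(0.541t) = 2620·e^(0.3t).
e^((0.541 − 0.3)t) = 2620/547 → e^(0.241·t) = 4.7898.
0.241·t = ln(4.7898) = 1.5665, so t = 1.5665/0.241 = 6.4999.

6.50 days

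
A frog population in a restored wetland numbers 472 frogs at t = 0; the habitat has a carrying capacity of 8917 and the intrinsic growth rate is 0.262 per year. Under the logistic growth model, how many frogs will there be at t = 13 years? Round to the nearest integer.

A = (K − N₀)/N₀ = (8917 − 472)/472 = 17.892.
N(t) = K/(1 + A·e^(−rt)) = 8917/(1 + 17.892×e^(−0.262×13)).
e^(−3.406) = 0.033174; denominator = 1 + 17.892×0.033174 = 1.5935.
N = 8917/1.5935 = 5595.71.

5596 frogs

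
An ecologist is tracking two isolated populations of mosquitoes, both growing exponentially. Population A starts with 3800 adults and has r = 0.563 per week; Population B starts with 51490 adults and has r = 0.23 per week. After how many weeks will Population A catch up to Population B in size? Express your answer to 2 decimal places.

Set 3800·e^(0.563t) = 51490·e^(0.23t).
e^((0.563 − 0.23)t) = 51490/3800 → e^(0.333·t) = 13.55.
0.333·t = ln(13.55) = 2.6064, so t = 2.6064/0.333 = 7.827.

7.83 weeks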